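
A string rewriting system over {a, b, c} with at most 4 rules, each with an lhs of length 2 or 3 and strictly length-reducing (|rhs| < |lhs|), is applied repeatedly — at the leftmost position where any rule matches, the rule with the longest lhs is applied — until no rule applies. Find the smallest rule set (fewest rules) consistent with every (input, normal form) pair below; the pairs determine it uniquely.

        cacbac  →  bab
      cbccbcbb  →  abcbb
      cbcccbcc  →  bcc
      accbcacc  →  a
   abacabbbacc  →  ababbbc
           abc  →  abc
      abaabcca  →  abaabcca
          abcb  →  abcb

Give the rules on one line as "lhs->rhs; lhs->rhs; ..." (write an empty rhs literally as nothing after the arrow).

  | cacbac => babac => bab
  | cbccbcbb => aacbcbb => abcbb
  | cbcccbcc => aaccbcc => acbcc => bcc
  | accbcacc => cbcacc => aaacc => aac => a

ac->; cac->ba; cbc->aa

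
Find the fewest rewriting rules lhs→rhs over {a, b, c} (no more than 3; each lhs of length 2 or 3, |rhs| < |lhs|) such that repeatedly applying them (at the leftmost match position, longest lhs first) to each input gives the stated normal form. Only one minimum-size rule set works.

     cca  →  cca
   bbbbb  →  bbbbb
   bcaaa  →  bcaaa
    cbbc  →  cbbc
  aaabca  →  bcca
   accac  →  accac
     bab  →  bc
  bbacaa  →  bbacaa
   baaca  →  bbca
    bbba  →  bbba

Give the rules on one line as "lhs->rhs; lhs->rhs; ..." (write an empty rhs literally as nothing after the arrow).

  | cca
  | bbbbb
  | bcaaa
  | cbbc

aac->bc; ab->c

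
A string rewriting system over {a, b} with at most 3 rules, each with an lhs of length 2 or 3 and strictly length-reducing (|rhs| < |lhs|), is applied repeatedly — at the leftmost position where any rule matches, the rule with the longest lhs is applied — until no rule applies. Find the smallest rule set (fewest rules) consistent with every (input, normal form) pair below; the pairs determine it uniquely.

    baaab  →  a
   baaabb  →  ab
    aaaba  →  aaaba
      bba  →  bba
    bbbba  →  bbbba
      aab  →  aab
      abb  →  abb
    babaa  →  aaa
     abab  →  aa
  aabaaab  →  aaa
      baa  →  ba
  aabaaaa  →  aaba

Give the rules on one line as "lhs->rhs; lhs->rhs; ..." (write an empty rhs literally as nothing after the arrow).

baa->ba; bab->a

  | baaab => baab => bab => a
  | baaabb => baabb => babb => ab
  | aaaba
  | bba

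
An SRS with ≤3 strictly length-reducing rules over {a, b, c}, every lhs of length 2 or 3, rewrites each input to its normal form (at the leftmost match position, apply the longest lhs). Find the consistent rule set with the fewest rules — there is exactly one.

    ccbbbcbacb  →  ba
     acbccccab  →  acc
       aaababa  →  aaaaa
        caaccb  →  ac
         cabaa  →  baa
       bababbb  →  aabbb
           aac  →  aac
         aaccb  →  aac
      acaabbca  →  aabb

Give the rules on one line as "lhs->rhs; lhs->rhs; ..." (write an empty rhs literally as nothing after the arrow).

bab->a; ca->; cb->

  | ccbbbcbacb => cbbcbacb => bcbacb => bacb => ba
  | acbccccab => accccab => acccb => acc
  | aaababa => aaaaa
  | caaccb => accb => ac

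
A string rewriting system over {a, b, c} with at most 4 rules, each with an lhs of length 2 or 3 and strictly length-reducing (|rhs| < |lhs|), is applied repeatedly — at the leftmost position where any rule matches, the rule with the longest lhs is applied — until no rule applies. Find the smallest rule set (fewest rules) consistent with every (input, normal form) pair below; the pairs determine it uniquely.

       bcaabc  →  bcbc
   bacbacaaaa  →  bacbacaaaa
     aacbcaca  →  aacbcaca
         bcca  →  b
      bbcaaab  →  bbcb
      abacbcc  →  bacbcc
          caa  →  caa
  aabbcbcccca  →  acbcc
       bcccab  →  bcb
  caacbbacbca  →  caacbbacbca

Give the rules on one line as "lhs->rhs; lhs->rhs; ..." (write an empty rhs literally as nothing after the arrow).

  | bcaabc => bcabc => bcbc
  | bacbacaaaa
  | aacbcaca
  | bcca => b

ab->b; abb->; cca->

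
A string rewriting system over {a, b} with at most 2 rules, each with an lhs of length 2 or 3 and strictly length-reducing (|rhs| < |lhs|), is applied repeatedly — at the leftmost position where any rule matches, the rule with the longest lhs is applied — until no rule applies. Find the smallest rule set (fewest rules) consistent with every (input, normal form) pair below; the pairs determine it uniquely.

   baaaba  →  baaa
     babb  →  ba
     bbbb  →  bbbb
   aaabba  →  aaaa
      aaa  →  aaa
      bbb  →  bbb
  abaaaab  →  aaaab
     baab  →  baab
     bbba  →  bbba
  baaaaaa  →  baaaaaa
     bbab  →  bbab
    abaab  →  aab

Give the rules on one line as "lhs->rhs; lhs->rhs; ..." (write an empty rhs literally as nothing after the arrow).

aba->a; abb->a

  | baaaba => baaa
  | babb => ba
  | bbbb
  | aaabba => aaaa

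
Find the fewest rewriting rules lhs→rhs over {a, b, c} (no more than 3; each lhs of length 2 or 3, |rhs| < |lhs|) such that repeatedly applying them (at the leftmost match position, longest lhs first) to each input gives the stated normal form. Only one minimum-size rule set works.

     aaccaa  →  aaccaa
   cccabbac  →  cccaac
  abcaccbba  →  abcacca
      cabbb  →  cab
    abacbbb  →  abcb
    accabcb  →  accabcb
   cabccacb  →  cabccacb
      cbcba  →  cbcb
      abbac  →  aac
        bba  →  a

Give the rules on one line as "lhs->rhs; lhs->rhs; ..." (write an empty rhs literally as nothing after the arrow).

  | aaccaa
  | cccabbac => cccaac
  | abcaccbba => abcacca
  | cabbb => cab

ba->b; bb->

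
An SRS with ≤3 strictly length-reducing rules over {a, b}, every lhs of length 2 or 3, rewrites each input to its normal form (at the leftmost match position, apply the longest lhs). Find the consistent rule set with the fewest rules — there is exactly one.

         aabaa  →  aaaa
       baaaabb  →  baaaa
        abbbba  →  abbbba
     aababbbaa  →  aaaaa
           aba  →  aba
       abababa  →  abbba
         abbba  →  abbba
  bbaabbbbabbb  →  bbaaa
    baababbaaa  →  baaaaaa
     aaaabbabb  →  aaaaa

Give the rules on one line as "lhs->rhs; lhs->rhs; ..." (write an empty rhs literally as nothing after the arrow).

  | aabaa => aaaa
  | baaaabb => baaaab => baaaa
  | abbbba
  | aababbbaa => aaabbbaa => aaabbaa => aaabaa => aaaaa

aab->aa; bab->bb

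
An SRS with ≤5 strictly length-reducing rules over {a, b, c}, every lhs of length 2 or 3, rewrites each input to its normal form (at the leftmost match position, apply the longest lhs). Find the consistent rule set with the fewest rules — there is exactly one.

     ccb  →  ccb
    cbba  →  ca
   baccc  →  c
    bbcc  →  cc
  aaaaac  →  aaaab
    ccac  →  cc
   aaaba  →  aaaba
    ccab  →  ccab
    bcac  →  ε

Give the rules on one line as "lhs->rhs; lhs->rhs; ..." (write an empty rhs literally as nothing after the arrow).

  | ccb
  | cbba => ca
  | baccc => bcc => c
  | bbcc => cc

aac->ab; ac->; bb->; bc->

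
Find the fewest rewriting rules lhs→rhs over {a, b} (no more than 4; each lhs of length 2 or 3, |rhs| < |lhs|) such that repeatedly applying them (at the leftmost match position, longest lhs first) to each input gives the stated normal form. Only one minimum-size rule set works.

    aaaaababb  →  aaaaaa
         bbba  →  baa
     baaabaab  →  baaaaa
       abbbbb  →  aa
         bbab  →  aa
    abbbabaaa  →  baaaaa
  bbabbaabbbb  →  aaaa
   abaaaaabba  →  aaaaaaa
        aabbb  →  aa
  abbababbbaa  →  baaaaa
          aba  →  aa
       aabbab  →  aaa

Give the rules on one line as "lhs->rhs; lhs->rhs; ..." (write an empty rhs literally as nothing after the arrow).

  | aaaaababb => aaaaaabb => aaaaaba => aaaaaa
  | bbba => baa
  | baaabaab => baaaaab => baaaaa
  | abbbbb => babbb => bbab => aab => aa

ab->a; abb->ba; bba->aa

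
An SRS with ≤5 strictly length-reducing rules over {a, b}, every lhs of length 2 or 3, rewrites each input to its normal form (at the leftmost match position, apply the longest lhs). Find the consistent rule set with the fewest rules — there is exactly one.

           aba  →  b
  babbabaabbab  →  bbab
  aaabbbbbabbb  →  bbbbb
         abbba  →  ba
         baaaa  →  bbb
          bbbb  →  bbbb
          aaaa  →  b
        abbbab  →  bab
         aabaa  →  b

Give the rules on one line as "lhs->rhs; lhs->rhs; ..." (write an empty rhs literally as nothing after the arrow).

  | aba => b
  | babbabaabbab => babaabbab => bbabbab => bbab
  | aaabbbbbabbb => abbbbbbabbb => bbbbabbb => bbbbb
  | abbba => ba

aaa->ab; aba->b; abb->; baa->bb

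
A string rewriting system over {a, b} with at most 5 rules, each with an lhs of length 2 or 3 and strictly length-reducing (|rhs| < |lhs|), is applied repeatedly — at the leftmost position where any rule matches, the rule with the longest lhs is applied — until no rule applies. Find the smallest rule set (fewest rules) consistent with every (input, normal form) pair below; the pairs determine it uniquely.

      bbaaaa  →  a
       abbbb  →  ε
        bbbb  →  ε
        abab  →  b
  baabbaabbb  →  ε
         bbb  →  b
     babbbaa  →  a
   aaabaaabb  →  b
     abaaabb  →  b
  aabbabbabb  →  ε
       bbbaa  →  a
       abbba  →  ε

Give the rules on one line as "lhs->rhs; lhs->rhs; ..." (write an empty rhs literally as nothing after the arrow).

  | bbaaaa => aaaa => baa => a
  | abbbb => bbbb => bb => ε
  | bbbb => bb => ε
  | abab => bab => b

aa->b; ab->b; ba->; bb->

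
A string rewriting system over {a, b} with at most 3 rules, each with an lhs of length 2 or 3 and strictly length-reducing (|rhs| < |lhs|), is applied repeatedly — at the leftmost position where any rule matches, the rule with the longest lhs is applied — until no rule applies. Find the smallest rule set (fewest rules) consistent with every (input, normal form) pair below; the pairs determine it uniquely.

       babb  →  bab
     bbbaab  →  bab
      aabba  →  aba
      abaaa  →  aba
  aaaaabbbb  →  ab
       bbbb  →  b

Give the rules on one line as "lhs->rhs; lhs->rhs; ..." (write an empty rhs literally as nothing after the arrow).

aa->a; bb->b

  | babb => bab
  | bbbaab => bbaab => baab => bab
  | aabba => abba => aba
  | abaaa => abaa => aba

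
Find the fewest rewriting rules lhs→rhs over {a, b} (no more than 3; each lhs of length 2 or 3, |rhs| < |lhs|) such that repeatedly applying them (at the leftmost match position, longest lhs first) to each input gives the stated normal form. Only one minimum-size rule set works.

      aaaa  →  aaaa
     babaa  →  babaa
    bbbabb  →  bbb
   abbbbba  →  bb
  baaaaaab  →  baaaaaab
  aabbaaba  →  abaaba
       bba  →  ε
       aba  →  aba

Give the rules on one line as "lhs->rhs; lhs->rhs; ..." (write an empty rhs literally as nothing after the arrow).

abb->b; bba->

  | aaaa
  | babaa
  | bbbabb => bbb
  | abbbbba => bbbba => bb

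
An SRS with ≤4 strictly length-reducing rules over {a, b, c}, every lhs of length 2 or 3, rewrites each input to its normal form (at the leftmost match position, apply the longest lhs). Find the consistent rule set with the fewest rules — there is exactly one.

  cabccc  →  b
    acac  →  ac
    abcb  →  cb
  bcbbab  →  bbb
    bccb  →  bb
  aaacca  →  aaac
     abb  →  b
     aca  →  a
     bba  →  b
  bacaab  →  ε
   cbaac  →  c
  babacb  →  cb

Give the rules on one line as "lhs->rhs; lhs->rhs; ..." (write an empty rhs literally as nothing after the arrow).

ab->; ba->; bc->b; ca->

  | cabccc => bccc => bcc => bc => b
  | acac => ac
  | abcb => cb
  | bcbbab => bbbab => bbb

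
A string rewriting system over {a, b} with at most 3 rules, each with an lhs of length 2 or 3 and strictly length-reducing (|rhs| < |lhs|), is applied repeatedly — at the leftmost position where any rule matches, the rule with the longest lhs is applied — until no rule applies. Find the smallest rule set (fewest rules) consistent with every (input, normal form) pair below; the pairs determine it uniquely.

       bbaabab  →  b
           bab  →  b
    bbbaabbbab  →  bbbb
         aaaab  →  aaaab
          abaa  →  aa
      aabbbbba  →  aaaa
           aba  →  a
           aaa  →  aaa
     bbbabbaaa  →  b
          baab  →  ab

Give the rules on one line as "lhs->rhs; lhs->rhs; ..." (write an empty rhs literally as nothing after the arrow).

abb->aa; ba->

  | bbaabab => babab => bab => b
  | bab => b
  | bbbaabbbab => bbabbbab => bbbbab => bbbb
  | aaaab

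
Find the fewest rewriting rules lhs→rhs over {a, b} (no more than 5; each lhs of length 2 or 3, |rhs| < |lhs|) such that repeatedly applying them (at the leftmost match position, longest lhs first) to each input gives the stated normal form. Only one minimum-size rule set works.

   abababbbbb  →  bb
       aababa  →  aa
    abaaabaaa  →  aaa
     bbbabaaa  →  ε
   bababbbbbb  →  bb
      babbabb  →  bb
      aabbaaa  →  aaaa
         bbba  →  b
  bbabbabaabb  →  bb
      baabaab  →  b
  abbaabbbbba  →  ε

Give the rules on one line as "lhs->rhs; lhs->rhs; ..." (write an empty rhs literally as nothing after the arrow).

abb->; ba->; baa->; bbb->bb

  | abababbbbb => ababbbbb => abbbbb => bbb => bb
  | aababa => aaba => aa
  | abaaabaaa => aabaaa => aaa
  | bbbabaaa => bbabaaa => bbaaa => ba => ε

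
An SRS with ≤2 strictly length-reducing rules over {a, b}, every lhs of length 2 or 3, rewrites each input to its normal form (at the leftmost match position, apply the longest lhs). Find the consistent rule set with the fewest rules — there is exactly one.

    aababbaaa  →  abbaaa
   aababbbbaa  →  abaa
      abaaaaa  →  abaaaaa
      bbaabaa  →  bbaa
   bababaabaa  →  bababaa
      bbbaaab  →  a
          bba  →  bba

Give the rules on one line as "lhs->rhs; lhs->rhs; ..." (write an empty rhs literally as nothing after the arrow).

aab->; bbb->

  | aababbaaa => abbaaa
  | aababbbbaa => abbbbaa => abaa
  | abaaaaa
  | bbaabaa => bbaa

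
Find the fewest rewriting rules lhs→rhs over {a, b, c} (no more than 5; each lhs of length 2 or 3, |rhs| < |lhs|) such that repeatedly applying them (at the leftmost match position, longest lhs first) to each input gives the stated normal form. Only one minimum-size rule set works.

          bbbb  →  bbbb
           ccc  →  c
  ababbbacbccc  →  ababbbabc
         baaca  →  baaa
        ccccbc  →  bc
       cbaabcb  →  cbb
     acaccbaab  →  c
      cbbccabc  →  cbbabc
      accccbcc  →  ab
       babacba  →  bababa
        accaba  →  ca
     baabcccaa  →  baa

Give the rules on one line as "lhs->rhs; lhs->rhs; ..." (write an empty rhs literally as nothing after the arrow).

aab->c; ac->a; caa->aa; cc->

  | bbbb
  | ccc => c
  | ababbbacbccc => ababbbabccc => ababbbabc
  | baaca => baaa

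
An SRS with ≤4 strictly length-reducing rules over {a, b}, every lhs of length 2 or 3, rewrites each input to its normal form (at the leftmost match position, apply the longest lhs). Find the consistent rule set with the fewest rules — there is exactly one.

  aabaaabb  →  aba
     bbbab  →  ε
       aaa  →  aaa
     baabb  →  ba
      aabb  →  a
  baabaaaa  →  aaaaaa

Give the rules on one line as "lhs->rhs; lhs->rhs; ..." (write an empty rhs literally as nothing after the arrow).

  | aabaaabb => baaaabb => baabab => bbaab => aaab => aba
  | bbbab => abab => abb => ε
  | aaa
  | baabb => bbab => aab => ba

aab->ba; abb->; bab->bb; bb->a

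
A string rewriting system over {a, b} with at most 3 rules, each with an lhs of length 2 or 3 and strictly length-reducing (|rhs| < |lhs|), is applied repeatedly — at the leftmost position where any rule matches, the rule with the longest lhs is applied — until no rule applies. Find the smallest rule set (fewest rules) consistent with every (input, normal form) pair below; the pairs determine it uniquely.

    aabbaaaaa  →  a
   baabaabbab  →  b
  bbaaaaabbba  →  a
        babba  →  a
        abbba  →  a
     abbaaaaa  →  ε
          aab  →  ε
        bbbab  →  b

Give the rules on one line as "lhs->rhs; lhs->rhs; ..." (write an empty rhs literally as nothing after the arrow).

  | aabbaaaaa => bbbaaaaa => baaaaa => aaaa => baa => a
  | baabaabbab => abaabbab => aabbab => bbbab => bab => b
  | bbaaaaabbba => aaaaabbba => baaabbba => aabbba => bbbba => bba => a
  | babba => bba => a

aa->b; ba->; bb->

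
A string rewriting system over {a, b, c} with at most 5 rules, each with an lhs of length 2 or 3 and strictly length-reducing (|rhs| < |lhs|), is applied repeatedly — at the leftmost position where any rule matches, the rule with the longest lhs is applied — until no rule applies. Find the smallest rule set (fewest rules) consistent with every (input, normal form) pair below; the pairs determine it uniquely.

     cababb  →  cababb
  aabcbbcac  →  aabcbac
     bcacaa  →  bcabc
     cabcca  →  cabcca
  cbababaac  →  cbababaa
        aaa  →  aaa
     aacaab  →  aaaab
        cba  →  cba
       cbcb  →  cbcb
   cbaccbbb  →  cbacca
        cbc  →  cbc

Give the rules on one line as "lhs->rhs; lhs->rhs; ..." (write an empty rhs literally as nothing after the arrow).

aac->aa; bbb->a; bbc->b; caa->bc

  | cababb
  | aabcbbcac => aabcbac
  | bcacaa => bcabc
  | cabcca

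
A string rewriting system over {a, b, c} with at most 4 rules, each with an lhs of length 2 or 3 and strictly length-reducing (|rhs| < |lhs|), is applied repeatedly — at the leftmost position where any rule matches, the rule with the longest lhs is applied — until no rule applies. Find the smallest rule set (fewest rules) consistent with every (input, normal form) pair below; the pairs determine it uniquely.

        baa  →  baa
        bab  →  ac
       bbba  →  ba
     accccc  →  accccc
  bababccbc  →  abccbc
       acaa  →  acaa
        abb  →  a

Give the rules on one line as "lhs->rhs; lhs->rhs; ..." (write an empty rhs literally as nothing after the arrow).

  | baa
  | bab => ac
  | bbba => ba
  | accccc

bab->ac; bb->; cab->b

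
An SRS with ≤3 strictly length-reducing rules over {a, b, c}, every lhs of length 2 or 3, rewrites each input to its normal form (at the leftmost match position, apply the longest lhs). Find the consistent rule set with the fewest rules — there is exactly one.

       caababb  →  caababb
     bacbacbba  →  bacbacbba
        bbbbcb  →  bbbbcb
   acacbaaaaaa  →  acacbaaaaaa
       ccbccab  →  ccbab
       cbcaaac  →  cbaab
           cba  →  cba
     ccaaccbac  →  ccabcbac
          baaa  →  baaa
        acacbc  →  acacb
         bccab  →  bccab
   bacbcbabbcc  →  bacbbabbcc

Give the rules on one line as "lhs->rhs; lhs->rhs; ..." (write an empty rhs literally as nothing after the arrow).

aac->ab; cbc->cb

  | caababb
  | bacbacbba
  | bbbbcb
  | acacbaaaaaa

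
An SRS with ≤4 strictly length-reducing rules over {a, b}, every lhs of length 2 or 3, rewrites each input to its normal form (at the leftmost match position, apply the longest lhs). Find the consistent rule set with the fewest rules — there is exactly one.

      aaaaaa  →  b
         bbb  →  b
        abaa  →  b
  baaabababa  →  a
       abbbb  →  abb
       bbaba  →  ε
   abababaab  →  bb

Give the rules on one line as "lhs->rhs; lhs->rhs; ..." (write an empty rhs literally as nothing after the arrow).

aa->; aaa->b; ba->a; bbb->b

  | aaaaaa => baaa => aaa => b
  | bbb => b
  | abaa => aaa => b
  | baaabababa => aaabababa => bbababa => bababa => ababa => aaba => ba => a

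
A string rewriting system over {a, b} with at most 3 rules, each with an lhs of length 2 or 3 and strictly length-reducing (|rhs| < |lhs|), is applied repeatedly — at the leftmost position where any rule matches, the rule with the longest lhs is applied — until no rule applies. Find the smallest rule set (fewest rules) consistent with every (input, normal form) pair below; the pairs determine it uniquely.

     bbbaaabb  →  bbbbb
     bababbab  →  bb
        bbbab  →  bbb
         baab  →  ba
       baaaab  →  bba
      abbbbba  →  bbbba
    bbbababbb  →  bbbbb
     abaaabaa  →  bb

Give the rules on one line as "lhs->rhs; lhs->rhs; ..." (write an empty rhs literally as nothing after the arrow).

aa->b; aab->a; ab->

  | bbbaaabb => bbbbabb => bbbbb
  | bababbab => babbab => bbab => bb
  | bbbab => bbb
  | baab => ba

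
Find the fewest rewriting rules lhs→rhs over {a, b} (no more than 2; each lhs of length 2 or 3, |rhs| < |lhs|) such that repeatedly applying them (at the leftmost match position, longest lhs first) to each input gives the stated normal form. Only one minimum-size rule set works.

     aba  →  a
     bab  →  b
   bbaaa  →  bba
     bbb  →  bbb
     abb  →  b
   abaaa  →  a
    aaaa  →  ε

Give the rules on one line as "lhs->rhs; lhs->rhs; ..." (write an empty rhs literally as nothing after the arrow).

aa->; ab->

  | aba => a
  | bab => b
  | bbaaa => bba
  | bbb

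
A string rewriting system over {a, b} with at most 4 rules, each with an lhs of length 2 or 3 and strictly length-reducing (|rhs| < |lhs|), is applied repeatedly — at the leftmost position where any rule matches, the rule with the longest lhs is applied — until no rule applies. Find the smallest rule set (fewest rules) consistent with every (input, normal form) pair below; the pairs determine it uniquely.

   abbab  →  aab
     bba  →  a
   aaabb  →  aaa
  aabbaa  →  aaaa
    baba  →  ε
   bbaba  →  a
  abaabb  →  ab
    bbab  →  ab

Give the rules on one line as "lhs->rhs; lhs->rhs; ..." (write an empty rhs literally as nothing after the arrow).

  | abbab => aab
  | bba => a
  | aaabb => aaa
  | aabbaa => aaaa

ba->; baa->b; bb->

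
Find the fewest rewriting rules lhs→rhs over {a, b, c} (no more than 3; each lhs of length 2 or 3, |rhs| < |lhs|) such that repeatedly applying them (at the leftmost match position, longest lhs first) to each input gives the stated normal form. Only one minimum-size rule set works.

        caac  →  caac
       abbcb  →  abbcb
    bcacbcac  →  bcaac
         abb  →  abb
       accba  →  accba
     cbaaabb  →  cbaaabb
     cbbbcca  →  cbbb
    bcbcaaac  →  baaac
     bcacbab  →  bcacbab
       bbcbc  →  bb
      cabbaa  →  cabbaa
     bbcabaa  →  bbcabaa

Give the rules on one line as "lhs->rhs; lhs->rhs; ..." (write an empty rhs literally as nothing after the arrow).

  | caac
  | abbcb
  | bcacbcac => bcaac
  | abb

cbc->; cca->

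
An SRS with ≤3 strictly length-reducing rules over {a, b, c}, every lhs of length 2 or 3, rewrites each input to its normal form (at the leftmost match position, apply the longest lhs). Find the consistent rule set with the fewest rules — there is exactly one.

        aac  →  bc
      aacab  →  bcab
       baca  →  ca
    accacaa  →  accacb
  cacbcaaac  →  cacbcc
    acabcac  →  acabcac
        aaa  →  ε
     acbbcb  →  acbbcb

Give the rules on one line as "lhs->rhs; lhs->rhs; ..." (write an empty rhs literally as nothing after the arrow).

aa->b; ba->

  | aac => bc
  | aacab => bcab
  | baca => ca
  | accacaa => accacb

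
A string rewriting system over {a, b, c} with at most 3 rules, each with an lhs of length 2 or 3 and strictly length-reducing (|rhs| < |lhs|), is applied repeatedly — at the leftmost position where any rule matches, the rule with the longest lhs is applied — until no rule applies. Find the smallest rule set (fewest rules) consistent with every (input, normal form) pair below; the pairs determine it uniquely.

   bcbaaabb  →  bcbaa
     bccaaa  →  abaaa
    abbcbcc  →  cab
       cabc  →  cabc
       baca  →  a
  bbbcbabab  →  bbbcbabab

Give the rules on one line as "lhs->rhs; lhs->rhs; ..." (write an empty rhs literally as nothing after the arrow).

  | bcbaaabb => bcbaa
  | bccaaa => abaaa
  | abbcbcc => cbcc => cab
  | cabc

abb->; bac->; bcc->ab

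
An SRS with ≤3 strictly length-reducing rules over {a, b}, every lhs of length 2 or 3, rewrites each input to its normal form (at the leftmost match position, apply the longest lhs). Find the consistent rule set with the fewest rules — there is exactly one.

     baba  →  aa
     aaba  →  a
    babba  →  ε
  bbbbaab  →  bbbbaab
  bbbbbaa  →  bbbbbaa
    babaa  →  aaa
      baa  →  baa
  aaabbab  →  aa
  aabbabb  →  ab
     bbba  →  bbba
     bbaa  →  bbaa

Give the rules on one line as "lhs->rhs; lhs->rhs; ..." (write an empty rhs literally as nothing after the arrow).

  | baba => aa
  | aaba => a
  | babba => aba => ε
  | bbbbaab

aba->; bab->a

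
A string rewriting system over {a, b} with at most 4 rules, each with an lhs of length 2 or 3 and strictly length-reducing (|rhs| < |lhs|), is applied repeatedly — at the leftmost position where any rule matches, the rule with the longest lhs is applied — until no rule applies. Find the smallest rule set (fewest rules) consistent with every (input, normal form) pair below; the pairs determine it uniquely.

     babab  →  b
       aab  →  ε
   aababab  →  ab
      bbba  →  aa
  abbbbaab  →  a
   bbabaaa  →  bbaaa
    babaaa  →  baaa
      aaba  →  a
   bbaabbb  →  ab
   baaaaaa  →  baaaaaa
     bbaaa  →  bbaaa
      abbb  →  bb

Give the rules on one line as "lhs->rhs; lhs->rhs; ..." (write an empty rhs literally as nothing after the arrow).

aab->; abb->b; bab->b; bbb->a

  | babab => bab => b
  | aab => ε
  | aababab => abab => ab
  | bbba => aa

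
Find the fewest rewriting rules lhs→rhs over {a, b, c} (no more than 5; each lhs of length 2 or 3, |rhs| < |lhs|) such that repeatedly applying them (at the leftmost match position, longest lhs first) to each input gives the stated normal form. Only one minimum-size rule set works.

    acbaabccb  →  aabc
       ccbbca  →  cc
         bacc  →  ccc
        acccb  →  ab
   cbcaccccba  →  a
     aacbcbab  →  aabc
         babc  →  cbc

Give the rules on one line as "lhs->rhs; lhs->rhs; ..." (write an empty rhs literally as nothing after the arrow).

  | acbaabccb => abaabccb => acabccb => aabccb => aabc
  | ccbbca => cbca => cba => cc
  | bacc => ccc
  | acccb => accb => acb => ab

ac->a; ba->c; ca->a; ccb->c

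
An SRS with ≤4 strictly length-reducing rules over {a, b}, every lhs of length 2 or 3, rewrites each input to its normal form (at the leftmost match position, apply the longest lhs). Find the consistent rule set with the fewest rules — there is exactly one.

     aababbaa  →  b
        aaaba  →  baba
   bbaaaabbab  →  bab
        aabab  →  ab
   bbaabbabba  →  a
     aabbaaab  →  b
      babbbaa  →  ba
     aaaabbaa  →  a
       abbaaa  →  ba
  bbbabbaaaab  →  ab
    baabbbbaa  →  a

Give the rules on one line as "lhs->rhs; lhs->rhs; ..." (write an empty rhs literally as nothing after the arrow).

aa->b; aab->; bb->; bba->

  | aababbaa => abbaa => aa => b
  | aaaba => baba
  | bbaaaabbab => aaabbab => babbab => bab
  | aabab => ab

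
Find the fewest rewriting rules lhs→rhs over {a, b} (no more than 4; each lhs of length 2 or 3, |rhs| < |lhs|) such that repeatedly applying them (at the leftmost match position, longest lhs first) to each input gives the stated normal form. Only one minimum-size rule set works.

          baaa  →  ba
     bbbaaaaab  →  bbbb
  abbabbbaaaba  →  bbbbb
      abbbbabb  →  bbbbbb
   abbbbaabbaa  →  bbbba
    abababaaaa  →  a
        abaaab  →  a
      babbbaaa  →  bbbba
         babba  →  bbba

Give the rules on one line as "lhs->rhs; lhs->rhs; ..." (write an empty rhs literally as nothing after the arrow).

  | baaa => ba
  | bbbaaaaab => bbbaaab => bbbab => bbbb
  | abbabbbaaaba => bbabbbaaaba => bbbbbaaaba => bbbbbaba => bbbbbaa => bbbbb
  | abbbbabb => bbbbabb => bbbbbb

aa->; aab->a; ab->b; aba->aa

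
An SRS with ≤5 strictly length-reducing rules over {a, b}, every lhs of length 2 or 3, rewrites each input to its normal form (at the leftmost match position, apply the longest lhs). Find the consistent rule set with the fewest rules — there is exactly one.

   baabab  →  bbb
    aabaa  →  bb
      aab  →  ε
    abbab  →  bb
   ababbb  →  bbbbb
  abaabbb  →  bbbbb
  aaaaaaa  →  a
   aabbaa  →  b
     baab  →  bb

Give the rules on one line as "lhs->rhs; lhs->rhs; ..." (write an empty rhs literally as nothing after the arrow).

  | baabab => babab => bbab => bbb
  | aabaa => abaa => bba => bb
  | aab => ab => ε
  | abbab => bab => bb

aa->a; ab->; aba->bb; ba->b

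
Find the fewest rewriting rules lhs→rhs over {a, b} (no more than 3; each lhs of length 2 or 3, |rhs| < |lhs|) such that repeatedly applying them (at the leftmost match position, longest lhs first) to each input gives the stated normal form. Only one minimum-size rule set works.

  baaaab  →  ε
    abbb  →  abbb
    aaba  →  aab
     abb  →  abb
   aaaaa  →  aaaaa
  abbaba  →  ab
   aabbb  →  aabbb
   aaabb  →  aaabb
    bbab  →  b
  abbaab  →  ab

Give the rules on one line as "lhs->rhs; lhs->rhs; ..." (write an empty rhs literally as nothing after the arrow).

  | baaaab => baaab => baab => bab => ε
  | abbb
  | aaba => aab
  | abb

ba->b; bab->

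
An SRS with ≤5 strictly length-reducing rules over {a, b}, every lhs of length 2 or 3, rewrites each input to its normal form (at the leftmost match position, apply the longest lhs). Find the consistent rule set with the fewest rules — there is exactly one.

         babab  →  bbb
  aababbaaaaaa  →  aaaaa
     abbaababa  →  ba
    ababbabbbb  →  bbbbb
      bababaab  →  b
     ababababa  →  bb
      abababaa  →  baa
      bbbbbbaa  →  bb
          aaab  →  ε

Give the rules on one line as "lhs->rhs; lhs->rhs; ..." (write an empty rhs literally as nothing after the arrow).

  | babab => bbb
  | aababbaaaaaa => babbaaaaaa => bbaaaaaa => aaaaa
  | abbaababa => baababa => bbaba => ba
  | ababbabbbb => bbbabbbb => bbbbb

aab->b; ab->; aba->b; bba->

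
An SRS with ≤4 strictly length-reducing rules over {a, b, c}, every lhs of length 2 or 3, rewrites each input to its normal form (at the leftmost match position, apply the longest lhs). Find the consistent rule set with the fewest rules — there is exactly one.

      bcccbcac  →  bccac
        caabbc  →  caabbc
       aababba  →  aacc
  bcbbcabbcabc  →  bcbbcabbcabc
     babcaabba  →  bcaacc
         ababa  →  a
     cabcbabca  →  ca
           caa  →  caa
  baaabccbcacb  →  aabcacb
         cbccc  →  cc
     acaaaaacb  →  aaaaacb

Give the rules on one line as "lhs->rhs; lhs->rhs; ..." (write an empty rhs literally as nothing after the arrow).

  | bcccbcac => bccac
  | caabbc
  | aababba => aabba => aacc
  | bcbbcabbcabc

aca->a; ba->; bba->cc; cbc->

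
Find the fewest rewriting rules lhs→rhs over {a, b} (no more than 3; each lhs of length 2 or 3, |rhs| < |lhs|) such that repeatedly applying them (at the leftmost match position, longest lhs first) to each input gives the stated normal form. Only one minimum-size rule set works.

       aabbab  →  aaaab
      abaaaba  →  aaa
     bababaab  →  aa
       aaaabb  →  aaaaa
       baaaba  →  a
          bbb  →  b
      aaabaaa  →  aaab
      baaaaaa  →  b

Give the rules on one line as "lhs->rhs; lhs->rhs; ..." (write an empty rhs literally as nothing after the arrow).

  | aabbab => aaaab
  | abaaaba => abaaba => ababa => abba => aaa
  | bababaab => bbabaab => abaab => abab => abb => aa
  | aaaabb => aaaaa

abb->aa; ba->b; bb->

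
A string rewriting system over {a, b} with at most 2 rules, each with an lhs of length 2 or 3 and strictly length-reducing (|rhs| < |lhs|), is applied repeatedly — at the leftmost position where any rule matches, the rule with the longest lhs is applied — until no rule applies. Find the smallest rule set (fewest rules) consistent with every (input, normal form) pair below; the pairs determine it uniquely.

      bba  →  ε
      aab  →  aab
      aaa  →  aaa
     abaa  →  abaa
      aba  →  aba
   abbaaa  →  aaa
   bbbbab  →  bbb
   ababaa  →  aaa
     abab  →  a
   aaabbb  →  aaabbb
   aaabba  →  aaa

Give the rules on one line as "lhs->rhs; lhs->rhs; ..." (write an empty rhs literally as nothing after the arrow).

bab->; bba->

  | bba => ε
  | aab
  | aaa
  | abaa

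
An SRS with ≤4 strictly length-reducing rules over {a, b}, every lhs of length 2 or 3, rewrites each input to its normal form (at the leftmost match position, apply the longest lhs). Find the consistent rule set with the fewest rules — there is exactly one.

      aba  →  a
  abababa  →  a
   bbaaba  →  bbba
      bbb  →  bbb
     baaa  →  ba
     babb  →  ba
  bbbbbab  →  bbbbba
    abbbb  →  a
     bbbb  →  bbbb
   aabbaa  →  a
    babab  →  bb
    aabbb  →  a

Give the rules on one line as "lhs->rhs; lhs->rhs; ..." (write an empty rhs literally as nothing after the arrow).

aa->a; ab->a; baa->b

  | aba => aa => a
  | abababa => aababa => ababa => aaba => aba => aa => a
  | bbaaba => bbba
  | bbb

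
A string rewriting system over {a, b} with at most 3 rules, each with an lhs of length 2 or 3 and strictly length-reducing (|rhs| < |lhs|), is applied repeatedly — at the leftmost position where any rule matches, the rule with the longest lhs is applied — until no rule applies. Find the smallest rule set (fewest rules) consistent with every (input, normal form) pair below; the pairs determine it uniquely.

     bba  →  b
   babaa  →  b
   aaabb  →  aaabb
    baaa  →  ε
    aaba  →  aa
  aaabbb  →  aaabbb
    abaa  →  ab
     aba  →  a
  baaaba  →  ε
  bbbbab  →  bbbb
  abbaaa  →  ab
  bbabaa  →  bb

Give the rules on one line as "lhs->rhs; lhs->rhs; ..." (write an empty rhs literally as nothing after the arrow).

ba->; baa->b

  | bba => b
  | babaa => baa => b
  | aaabb
  | baaa => ba => ε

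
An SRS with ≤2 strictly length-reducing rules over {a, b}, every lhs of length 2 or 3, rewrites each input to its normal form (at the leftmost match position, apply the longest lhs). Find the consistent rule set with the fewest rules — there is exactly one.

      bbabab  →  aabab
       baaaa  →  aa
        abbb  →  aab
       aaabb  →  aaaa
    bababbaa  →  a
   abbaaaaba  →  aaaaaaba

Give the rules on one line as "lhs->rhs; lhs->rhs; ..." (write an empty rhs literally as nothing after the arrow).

baa->; bb->a

  | bbabab => aabab
  | baaaa => aa
  | abbb => aab
  | aaabb => aaaa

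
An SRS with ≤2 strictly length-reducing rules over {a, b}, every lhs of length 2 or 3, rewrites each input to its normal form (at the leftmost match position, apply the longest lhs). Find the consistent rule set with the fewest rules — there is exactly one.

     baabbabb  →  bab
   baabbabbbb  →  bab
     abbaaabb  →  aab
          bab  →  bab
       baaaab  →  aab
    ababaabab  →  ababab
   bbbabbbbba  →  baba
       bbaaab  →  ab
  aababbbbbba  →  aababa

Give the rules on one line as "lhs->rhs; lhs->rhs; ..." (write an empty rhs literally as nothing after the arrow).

  | baabbabb => bbabb => babb => bab
  | baabbabbbb => bbabbbb => babbbb => babbb => babb => bab
  | abbaaabb => abaaabb => aabb => aab
  | bab

baa->; bb->b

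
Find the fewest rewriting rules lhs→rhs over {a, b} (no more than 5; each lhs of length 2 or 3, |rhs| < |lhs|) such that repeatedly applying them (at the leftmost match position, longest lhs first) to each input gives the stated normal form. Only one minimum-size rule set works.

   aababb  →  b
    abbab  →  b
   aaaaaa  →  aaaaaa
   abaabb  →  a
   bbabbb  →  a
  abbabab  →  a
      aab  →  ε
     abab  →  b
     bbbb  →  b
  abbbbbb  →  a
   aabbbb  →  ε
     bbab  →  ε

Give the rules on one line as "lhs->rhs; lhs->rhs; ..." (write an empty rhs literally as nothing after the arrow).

aab->; ab->; aba->ab; bb->a

  | aababb => abb => b
  | abbab => bab => b
  | aaaaaa
  | abaabb => ababb => abbb => bb => a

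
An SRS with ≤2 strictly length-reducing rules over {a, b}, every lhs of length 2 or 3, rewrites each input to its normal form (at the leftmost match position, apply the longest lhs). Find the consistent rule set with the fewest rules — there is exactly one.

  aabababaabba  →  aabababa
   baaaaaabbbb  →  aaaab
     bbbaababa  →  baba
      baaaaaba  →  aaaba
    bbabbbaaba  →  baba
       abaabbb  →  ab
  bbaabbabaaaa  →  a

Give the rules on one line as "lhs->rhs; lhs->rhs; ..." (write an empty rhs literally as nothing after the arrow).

  | aabababaabba => aabababba => aabababa
  | baaaaaabbbb => aaaabbbb => aaaabbb => aaaabb => aaaab
  | bbbaababa => bbaababa => baababa => baba
  | baaaaaba => aaaba

baa->; bb->b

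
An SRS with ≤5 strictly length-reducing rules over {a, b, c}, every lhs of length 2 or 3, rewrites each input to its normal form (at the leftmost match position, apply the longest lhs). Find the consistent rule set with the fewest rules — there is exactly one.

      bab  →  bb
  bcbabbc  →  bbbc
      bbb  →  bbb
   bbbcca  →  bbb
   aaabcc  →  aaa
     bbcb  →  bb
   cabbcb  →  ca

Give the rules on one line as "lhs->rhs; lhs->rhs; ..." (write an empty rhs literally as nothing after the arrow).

  | bab => bb
  | bcbabbc => babbc => bbbc
  | bbb
  | bbbcca => bbba => bbb

ab->a; ba->b; cb->; cc->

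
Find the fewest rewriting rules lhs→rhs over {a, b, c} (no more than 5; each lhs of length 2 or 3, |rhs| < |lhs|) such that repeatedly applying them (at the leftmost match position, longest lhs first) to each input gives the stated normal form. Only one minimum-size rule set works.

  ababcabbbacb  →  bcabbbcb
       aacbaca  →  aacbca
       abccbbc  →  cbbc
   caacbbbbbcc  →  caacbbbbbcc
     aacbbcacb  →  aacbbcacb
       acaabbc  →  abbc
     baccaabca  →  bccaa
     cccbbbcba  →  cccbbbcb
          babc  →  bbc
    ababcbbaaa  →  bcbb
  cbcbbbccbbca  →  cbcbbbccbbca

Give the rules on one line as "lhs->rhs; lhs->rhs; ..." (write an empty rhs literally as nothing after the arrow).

aba->; abc->; aca->; ba->b

  | ababcabbbacb => bcabbbacb => bcabbbcb
  | aacbaca => aacbca
  | abccbbc => cbbc
  | caacbbbbbcc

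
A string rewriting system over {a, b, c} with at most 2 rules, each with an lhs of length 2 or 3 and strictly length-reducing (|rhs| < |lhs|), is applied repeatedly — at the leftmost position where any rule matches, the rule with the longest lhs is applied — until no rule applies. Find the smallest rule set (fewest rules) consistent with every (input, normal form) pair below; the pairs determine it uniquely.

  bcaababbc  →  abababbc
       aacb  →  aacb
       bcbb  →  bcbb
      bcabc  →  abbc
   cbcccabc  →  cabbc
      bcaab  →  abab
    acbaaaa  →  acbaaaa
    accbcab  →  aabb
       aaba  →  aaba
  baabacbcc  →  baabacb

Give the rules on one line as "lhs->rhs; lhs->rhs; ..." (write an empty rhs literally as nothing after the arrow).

  | bcaababbc => abababbc
  | aacb
  | bcbb
  | bcabc => abbc

bca->ab; cc->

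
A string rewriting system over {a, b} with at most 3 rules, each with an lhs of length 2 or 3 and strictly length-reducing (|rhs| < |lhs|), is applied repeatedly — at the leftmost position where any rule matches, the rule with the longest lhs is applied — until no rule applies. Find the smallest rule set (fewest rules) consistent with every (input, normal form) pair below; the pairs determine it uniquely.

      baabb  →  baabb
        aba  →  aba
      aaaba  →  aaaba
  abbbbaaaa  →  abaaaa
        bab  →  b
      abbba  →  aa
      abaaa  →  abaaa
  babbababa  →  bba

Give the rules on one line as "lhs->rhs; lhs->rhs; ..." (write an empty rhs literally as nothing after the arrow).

  | baabb
  | aba
  | aaaba
  | abbbbaaaa => abaaaa

bab->b; bbb->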